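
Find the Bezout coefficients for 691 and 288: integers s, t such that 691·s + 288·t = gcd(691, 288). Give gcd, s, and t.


Euclidean algorithm on (691, 288) — divide until remainder is 0:
  691 = 2 · 288 + 115
  288 = 2 · 115 + 58
  115 = 1 · 58 + 57
  58 = 1 · 57 + 1
  57 = 57 · 1 + 0
gcd(691, 288) = 1.
Track Bezout coefficients alongside the remainders: start with r₀ = 691 = a·1 + b·0 (s = 1, t = 0) and r₁ = 288 = a·0 + b·1 (s = 0, t = 1); each new remainder r_{k+1} = r_{k-1} − q_k·r_k inherits s_{k+1} = s_{k-1} − q_k·s_k, t_{k+1} = t_{k-1} − q_k·t_k, so r_k = a·s_k + b·t_k at every step:
  q = 2: r = 115, s = 1 − 2·0 = 1, t = 0 − 2·1 = -2  (check: 691·1 + 288·(-2) = 115)
  q = 2: r = 58, s = 0 − 2·1 = -2, t = 1 − 2·(-2) = 5  (check: 691·(-2) + 288·5 = 58)
  q = 1: r = 57, s = 1 − 1·(-2) = 3, t = -2 − 1·5 = -7  (check: 691·3 + 288·(-7) = 57)
  q = 1: r = 1, s = -2 − 1·3 = -5, t = 5 − 1·(-7) = 12  (check: 691·(-5) + 288·12 = 1)
The row with r = 1 (the gcd) gives the Bezout coefficients s = -5, t = 12.
Result: 691 · (-5) + 288 · (12) = 1.

gcd(691, 288) = 1; s = -5, t = 12 (check: 691·(-5) + 288·12 = 1).


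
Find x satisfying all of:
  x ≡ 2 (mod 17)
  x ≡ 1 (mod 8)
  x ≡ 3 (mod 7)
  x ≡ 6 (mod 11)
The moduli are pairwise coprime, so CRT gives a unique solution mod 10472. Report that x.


Product of moduli M = 17 · 8 · 7 · 11 = 10472.
Merge one congruence at a time:
  Start: x ≡ 2 (mod 17).
  Combine with x ≡ 1 (mod 8); new modulus lcm = 136.
    Write x = 2 + 17·t and substitute into x ≡ 1 (mod 8): 17·t ≡ 1 − 2 = -1 (mod 8).
    Reduce coefficients mod 8: 1·t ≡ 7 (mod 8).
    So t ≡ 7 (mod 8).
    Then x = 2 + 17·7 = 121, valid modulo lcm(17, 8) = 136: x ≡ 121 (mod 136).
  Combine with x ≡ 3 (mod 7); new modulus lcm = 952.
    Write x = 121 + 136·t and substitute into x ≡ 3 (mod 7): 136·t ≡ 3 − 121 = -118 (mod 7).
    Reduce coefficients mod 7: 3·t ≡ 1 (mod 7).
    The inverse of 3 mod 7 is 5 (since 3·5 = 15 = 2·7 + 1), so t ≡ 5·1 = 5 ≡ 5 (mod 7).
    Then x = 121 + 136·5 = 801, valid modulo lcm(136, 7) = 952: x ≡ 801 (mod 952).
  Combine with x ≡ 6 (mod 11); new modulus lcm = 10472.
    Write x = 801 + 952·t and substitute into x ≡ 6 (mod 11): 952·t ≡ 6 − 801 = -795 (mod 11).
    Reduce coefficients mod 11: 6·t ≡ 8 (mod 11).
    The inverse of 6 mod 11 is 2 (since 6·2 = 12 = 1·11 + 1), so t ≡ 2·8 = 16 ≡ 5 (mod 11).
    Then x = 801 + 952·5 = 5561, valid modulo lcm(952, 11) = 10472: x ≡ 5561 (mod 10472).
Verify against each original: 5561 mod 17 = 2, 5561 mod 8 = 1, 5561 mod 7 = 3, 5561 mod 11 = 6.

x ≡ 5561 (mod 10472).


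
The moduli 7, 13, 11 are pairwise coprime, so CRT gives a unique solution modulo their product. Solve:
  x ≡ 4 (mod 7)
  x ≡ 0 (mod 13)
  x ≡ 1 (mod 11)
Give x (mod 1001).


Moduli 7, 13, 11 are pairwise coprime; by CRT there is a unique solution modulo M = 7 · 13 · 11 = 1001.
Solve pairwise, accumulating the modulus:
  Start with x ≡ 4 (mod 7).
  Combine with x ≡ 0 (mod 13): since gcd(7, 13) = 1, we get a unique residue mod 91.
    Write x = 4 + 7·t and substitute into x ≡ 0 (mod 13): 7·t ≡ 0 − 4 = -4 (mod 13).
    Reduce coefficients mod 13: 7·t ≡ 9 (mod 13).
    The inverse of 7 mod 13 is 2 (since 7·2 = 14 = 1·13 + 1), so t ≡ 2·9 = 18 ≡ 5 (mod 13).
    Then x = 4 + 7·5 = 39, valid modulo lcm(7, 13) = 91: x ≡ 39 (mod 91).
  Combine with x ≡ 1 (mod 11): since gcd(91, 11) = 1, we get a unique residue mod 1001.
    Write x = 39 + 91·t and substitute into x ≡ 1 (mod 11): 91·t ≡ 1 − 39 = -38 (mod 11).
    Reduce coefficients mod 11: 3·t ≡ 6 (mod 11).
    The inverse of 3 mod 11 is 4 (since 3·4 = 12 = 1·11 + 1), so t ≡ 4·6 = 24 ≡ 2 (mod 11).
    Then x = 39 + 91·2 = 221, valid modulo lcm(91, 11) = 1001: x ≡ 221 (mod 1001).
Verify: 221 mod 7 = 4 ✓, 221 mod 13 = 0 ✓, 221 mod 11 = 1 ✓.

x ≡ 221 (mod 1001).


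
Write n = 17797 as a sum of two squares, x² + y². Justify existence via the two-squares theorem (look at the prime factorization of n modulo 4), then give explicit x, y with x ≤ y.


Step 1: Factor n = 17797 = 13 · 37^2.
Step 2: Check the mod-4 condition on each prime factor: 13 ≡ 1 (mod 4), exponent 1; 37 ≡ 1 (mod 4), exponent 2.
All primes ≡ 3 (mod 4) appear to even exponent (or don't appear), so by the two-squares theorem n IS expressible as a sum of two squares.
Step 3: Build a representation. Here n = 13 · 37 · 37 is a product of primes ≡ 1 (mod 4). Each prime p ≡ 1 (mod 4) is itself a sum of two squares; find a² by testing p − a² for a perfect square:
  13: 13 − 1² = 12, 13 − 2² = 9 = 3² ⇒ 13 = 2² + 3².
  37: 37 − 1² = 36 = 6² ⇒ 37 = 1² + 6².
  Combine using the Brahmagupta–Fibonacci identity (a² + b²)(c² + d²) = (ac − bd)² + (ad + bc)² = (ac + bd)² + (ad − bc)²:
  13 · 37 = 481: from (2² + 3²)(1² + 6²), take (2·1 − 3·6, 2·6 + 3·1) = (2 − 18, 12 + 3) = (-16, 15); dropping signs (only squares matter) gives (16, 15); check 16² + 15² = 256 + 225 = 481 ✓.
  481 · 37 = 17797: from (16² + 15²)(1² + 6²), take (16·1 − 15·6, 16·6 + 15·1) = (16 − 90, 96 + 15) = (-74, 111); dropping signs (only squares matter) gives (74, 111); check 74² + 111² = 5476 + 12321 = 17797 ✓.
Step 4: Order so x ≤ y and verify: 74² + 111² = 5476 + 12321 = 17797 = n. ✓

n = 17797 = 74² + 111² (one valid representation with x ≤ y).


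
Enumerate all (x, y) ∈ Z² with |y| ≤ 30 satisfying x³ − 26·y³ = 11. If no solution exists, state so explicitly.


The equation is x³ - 26y³ = 11. For fixed y, x³ = 26·y³ + 11, so a solution requires the RHS to be a perfect cube.
Strategy: iterate y from -30 to 30, compute RHS = 26·y³ + 11, and check whether it is a (positive or negative) perfect cube.
Check small values of y:
  y = 0: RHS = 11 is not a perfect cube.
  y = 1: RHS = 37 is not a perfect cube.
  y = -1: RHS = -15 is not a perfect cube.
  y = 2: RHS = 219 is not a perfect cube.
  y = -2: RHS = -197 is not a perfect cube.
  y = 3: RHS = 713 is not a perfect cube.
  y = -3: RHS = -691 is not a perfect cube.
Continuing the search up to |y| = 30 finds no solutions either.
No (x, y) in the scanned range satisfies the equation.

No integer solutions with |y| ≤ 30.


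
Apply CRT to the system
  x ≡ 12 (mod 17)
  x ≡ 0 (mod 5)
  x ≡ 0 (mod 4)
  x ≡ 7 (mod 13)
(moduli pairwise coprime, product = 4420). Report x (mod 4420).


Product of moduli M = 17 · 5 · 4 · 13 = 4420.
Merge one congruence at a time:
  Start: x ≡ 12 (mod 17).
  Combine with x ≡ 0 (mod 5); new modulus lcm = 85.
    Write x = 12 + 17·t and substitute into x ≡ 0 (mod 5): 17·t ≡ 0 − 12 = -12 (mod 5).
    Reduce coefficients mod 5: 2·t ≡ 3 (mod 5).
    The inverse of 2 mod 5 is 3 (since 2·3 = 6 = 1·5 + 1), so t ≡ 3·3 = 9 ≡ 4 (mod 5).
    Then x = 12 + 17·4 = 80, valid modulo lcm(17, 5) = 85: x ≡ 80 (mod 85).
  Combine with x ≡ 0 (mod 4); new modulus lcm = 340.
    Write x = 80 + 85·t and substitute into x ≡ 0 (mod 4): 85·t ≡ 0 − 80 = -80 (mod 4).
    Reduce coefficients mod 4: 1·t ≡ 0 (mod 4).
    So t ≡ 0 (mod 4).
    Then x = 80 + 85·0 = 80, valid modulo lcm(85, 4) = 340: x ≡ 80 (mod 340).
  Combine with x ≡ 7 (mod 13); new modulus lcm = 4420.
    Write x = 80 + 340·t and substitute into x ≡ 7 (mod 13): 340·t ≡ 7 − 80 = -73 (mod 13).
    Reduce coefficients mod 13: 2·t ≡ 5 (mod 13).
    The inverse of 2 mod 13 is 7 (since 2·7 = 14 = 1·13 + 1), so t ≡ 7·5 = 35 ≡ 9 (mod 13).
    Then x = 80 + 340·9 = 3140, valid modulo lcm(340, 13) = 4420: x ≡ 3140 (mod 4420).
Verify against each original: 3140 mod 17 = 12, 3140 mod 5 = 0, 3140 mod 4 = 0, 3140 mod 13 = 7.

x ≡ 3140 (mod 4420).


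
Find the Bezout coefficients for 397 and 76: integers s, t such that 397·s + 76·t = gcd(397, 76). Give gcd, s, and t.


Euclidean algorithm on (397, 76) — divide until remainder is 0:
  397 = 5 · 76 + 17
  76 = 4 · 17 + 8
  17 = 2 · 8 + 1
  8 = 8 · 1 + 0
gcd(397, 76) = 1.
Track Bezout coefficients alongside the remainders: start with r₀ = 397 = a·1 + b·0 (s = 1, t = 0) and r₁ = 76 = a·0 + b·1 (s = 0, t = 1); each new remainder r_{k+1} = r_{k-1} − q_k·r_k inherits s_{k+1} = s_{k-1} − q_k·s_k, t_{k+1} = t_{k-1} − q_k·t_k, so r_k = a·s_k + b·t_k at every step:
  q = 5: r = 17, s = 1 − 5·0 = 1, t = 0 − 5·1 = -5  (check: 397·1 + 76·(-5) = 17)
  q = 4: r = 8, s = 0 − 4·1 = -4, t = 1 − 4·(-5) = 21  (check: 397·(-4) + 76·21 = 8)
  q = 2: r = 1, s = 1 − 2·(-4) = 9, t = -5 − 2·21 = -47  (check: 397·9 + 76·(-47) = 1)
The row with r = 1 (the gcd) gives the Bezout coefficients s = 9, t = -47.
Result: 397 · (9) + 76 · (-47) = 1.

gcd(397, 76) = 1; s = 9, t = -47 (check: 397·9 + 76·(-47) = 1).


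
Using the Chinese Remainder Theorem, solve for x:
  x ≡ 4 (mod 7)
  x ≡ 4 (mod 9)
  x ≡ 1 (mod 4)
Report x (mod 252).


Moduli 7, 9, 4 are pairwise coprime; by CRT there is a unique solution modulo M = 7 · 9 · 4 = 252.
Solve pairwise, accumulating the modulus:
  Start with x ≡ 4 (mod 7).
  Combine with x ≡ 4 (mod 9): since gcd(7, 9) = 1, we get a unique residue mod 63.
    Write x = 4 + 7·t and substitute into x ≡ 4 (mod 9): 7·t ≡ 4 − 4 = 0 (mod 9).
    The inverse of 7 mod 9 is 4 (since 7·4 = 28 = 3·9 + 1), so t ≡ 4·0 = 0 ≡ 0 (mod 9).
    Then x = 4 + 7·0 = 4, valid modulo lcm(7, 9) = 63: x ≡ 4 (mod 63).
  Combine with x ≡ 1 (mod 4): since gcd(63, 4) = 1, we get a unique residue mod 252.
    Write x = 4 + 63·t and substitute into x ≡ 1 (mod 4): 63·t ≡ 1 − 4 = -3 (mod 4).
    Reduce coefficients mod 4: 3·t ≡ 1 (mod 4).
    The inverse of 3 mod 4 is 3 (since 3·3 = 9 = 2·4 + 1), so t ≡ 3·1 = 3 ≡ 3 (mod 4).
    Then x = 4 + 63·3 = 193, valid modulo lcm(63, 4) = 252: x ≡ 193 (mod 252).
Verify: 193 mod 7 = 4 ✓, 193 mod 9 = 4 ✓, 193 mod 4 = 1 ✓.

x ≡ 193 (mod 252).


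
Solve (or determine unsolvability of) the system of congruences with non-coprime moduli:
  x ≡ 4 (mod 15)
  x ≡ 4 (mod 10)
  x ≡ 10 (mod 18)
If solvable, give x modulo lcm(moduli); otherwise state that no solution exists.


Moduli 15, 10, 18 are not pairwise coprime, so CRT works modulo lcm(m_i) when all pairwise compatibility conditions hold.
Pairwise compatibility: gcd(m_i, m_j) must divide a_i - a_j for every pair.
Merge one congruence at a time:
  Start: x ≡ 4 (mod 15).
  Combine with x ≡ 4 (mod 10): gcd(15, 10) = 5; 4 - 4 = 0, which IS divisible by 5, so compatible.
    Write x = 4 + 15·t and substitute into x ≡ 4 (mod 10): 15·t ≡ 4 − 4 = 0 (mod 10).
    Divide the congruence (and modulus) by g = 5: 3·t ≡ 0 (mod 2).
    Reduce coefficients mod 2: 1·t ≡ 0 (mod 2).
    So t ≡ 0 (mod 2).
    Then x = 4 + 15·0 = 4, valid modulo lcm(15, 10) = 30: x ≡ 4 (mod 30).
  Combine with x ≡ 10 (mod 18): gcd(30, 18) = 6; 10 - 4 = 6, which IS divisible by 6, so compatible.
    Write x = 4 + 30·t and substitute into x ≡ 10 (mod 18): 30·t ≡ 10 − 4 = 6 (mod 18).
    Divide the congruence (and modulus) by g = 6: 5·t ≡ 1 (mod 3).
    Reduce coefficients mod 3: 2·t ≡ 1 (mod 3).
    The inverse of 2 mod 3 is 2 (since 2·2 = 4 = 1·3 + 1), so t ≡ 2·1 = 2 ≡ 2 (mod 3).
    Then x = 4 + 30·2 = 64, valid modulo lcm(30, 18) = 90: x ≡ 64 (mod 90).
Verify: 64 mod 15 = 4, 64 mod 10 = 4, 64 mod 18 = 10.

x ≡ 64 (mod 90).


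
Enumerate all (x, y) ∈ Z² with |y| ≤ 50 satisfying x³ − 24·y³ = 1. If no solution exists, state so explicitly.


The equation is x³ - 24y³ = 1. For fixed y, x³ = 24·y³ + 1, so a solution requires the RHS to be a perfect cube.
Strategy: iterate y from -50 to 50, compute RHS = 24·y³ + 1, and check whether it is a (positive or negative) perfect cube.
Check small values of y:
  y = 0: RHS = 1 = (1)³ ⇒ x = 1 works.
  y = 1: RHS = 25 is not a perfect cube.
  y = -1: RHS = -23 is not a perfect cube.
  y = 2: RHS = 193 is not a perfect cube.
  y = -2: RHS = -191 is not a perfect cube.
  y = 3: RHS = 649 is not a perfect cube.
  y = -3: RHS = -647 is not a perfect cube.
Continuing the search up to |y| = 50 finds no further solutions beyond those listed.
Collected solutions: (1, 0).

Solutions (with |y| ≤ 50): (1, 0).


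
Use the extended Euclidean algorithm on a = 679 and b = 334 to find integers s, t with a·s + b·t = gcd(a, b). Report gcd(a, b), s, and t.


Euclidean algorithm on (679, 334) — divide until remainder is 0:
  679 = 2 · 334 + 11
  334 = 30 · 11 + 4
  11 = 2 · 4 + 3
  4 = 1 · 3 + 1
  3 = 3 · 1 + 0
gcd(679, 334) = 1.
Track Bezout coefficients alongside the remainders: start with r₀ = 679 = a·1 + b·0 (s = 1, t = 0) and r₁ = 334 = a·0 + b·1 (s = 0, t = 1); each new remainder r_{k+1} = r_{k-1} − q_k·r_k inherits s_{k+1} = s_{k-1} − q_k·s_k, t_{k+1} = t_{k-1} − q_k·t_k, so r_k = a·s_k + b·t_k at every step:
  q = 2: r = 11, s = 1 − 2·0 = 1, t = 0 − 2·1 = -2  (check: 679·1 + 334·(-2) = 11)
  q = 30: r = 4, s = 0 − 30·1 = -30, t = 1 − 30·(-2) = 61  (check: 679·(-30) + 334·61 = 4)
  q = 2: r = 3, s = 1 − 2·(-30) = 61, t = -2 − 2·61 = -124  (check: 679·61 + 334·(-124) = 3)
  q = 1: r = 1, s = -30 − 1·61 = -91, t = 61 − 1·(-124) = 185  (check: 679·(-91) + 334·185 = 1)
The row with r = 1 (the gcd) gives the Bezout coefficients s = -91, t = 185.
Result: 679 · (-91) + 334 · (185) = 1.

gcd(679, 334) = 1; s = -91, t = 185 (check: 679·(-91) + 334·185 = 1).


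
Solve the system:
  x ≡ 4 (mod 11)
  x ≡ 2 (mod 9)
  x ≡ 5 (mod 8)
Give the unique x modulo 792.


Moduli 11, 9, 8 are pairwise coprime; by CRT there is a unique solution modulo M = 11 · 9 · 8 = 792.
Solve pairwise, accumulating the modulus:
  Start with x ≡ 4 (mod 11).
  Combine with x ≡ 2 (mod 9): since gcd(11, 9) = 1, we get a unique residue mod 99.
    Write x = 4 + 11·t and substitute into x ≡ 2 (mod 9): 11·t ≡ 2 − 4 = -2 (mod 9).
    Reduce coefficients mod 9: 2·t ≡ 7 (mod 9).
    The inverse of 2 mod 9 is 5 (since 2·5 = 10 = 1·9 + 1), so t ≡ 5·7 = 35 ≡ 8 (mod 9).
    Then x = 4 + 11·8 = 92, valid modulo lcm(11, 9) = 99: x ≡ 92 (mod 99).
  Combine with x ≡ 5 (mod 8): since gcd(99, 8) = 1, we get a unique residue mod 792.
    Write x = 92 + 99·t and substitute into x ≡ 5 (mod 8): 99·t ≡ 5 − 92 = -87 (mod 8).
    Reduce coefficients mod 8: 3·t ≡ 1 (mod 8).
    The inverse of 3 mod 8 is 3 (since 3·3 = 9 = 1·8 + 1), so t ≡ 3·1 = 3 ≡ 3 (mod 8).
    Then x = 92 + 99·3 = 389, valid modulo lcm(99, 8) = 792: x ≡ 389 (mod 792).
Verify: 389 mod 11 = 4 ✓, 389 mod 9 = 2 ✓, 389 mod 8 = 5 ✓.

x ≡ 389 (mod 792).


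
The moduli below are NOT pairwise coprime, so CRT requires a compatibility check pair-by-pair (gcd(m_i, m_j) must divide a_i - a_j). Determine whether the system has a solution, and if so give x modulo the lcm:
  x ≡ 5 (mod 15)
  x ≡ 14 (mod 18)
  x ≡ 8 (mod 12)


Moduli 15, 18, 12 are not pairwise coprime, so CRT works modulo lcm(m_i) when all pairwise compatibility conditions hold.
Pairwise compatibility: gcd(m_i, m_j) must divide a_i - a_j for every pair.
Merge one congruence at a time:
  Start: x ≡ 5 (mod 15).
  Combine with x ≡ 14 (mod 18): gcd(15, 18) = 3; 14 - 5 = 9, which IS divisible by 3, so compatible.
    Write x = 5 + 15·t and substitute into x ≡ 14 (mod 18): 15·t ≡ 14 − 5 = 9 (mod 18).
    Divide the congruence (and modulus) by g = 3: 5·t ≡ 3 (mod 6).
    The inverse of 5 mod 6 is 5 (since 5·5 = 25 = 4·6 + 1), so t ≡ 5·3 = 15 ≡ 3 (mod 6).
    Then x = 5 + 15·3 = 50, valid modulo lcm(15, 18) = 90: x ≡ 50 (mod 90).
  Combine with x ≡ 8 (mod 12): gcd(90, 12) = 6; 8 - 50 = -42, which IS divisible by 6, so compatible.
    Write x = 50 + 90·t and substitute into x ≡ 8 (mod 12): 90·t ≡ 8 − 50 = -42 (mod 12).
    Divide the congruence (and modulus) by g = 6: 15·t ≡ -7 (mod 2).
    Reduce coefficients mod 2: 1·t ≡ 1 (mod 2).
    So t ≡ 1 (mod 2).
    Then x = 50 + 90·1 = 140, valid modulo lcm(90, 12) = 180: x ≡ 140 (mod 180).
Verify: 140 mod 15 = 5, 140 mod 18 = 14, 140 mod 12 = 8.

x ≡ 140 (mod 180).


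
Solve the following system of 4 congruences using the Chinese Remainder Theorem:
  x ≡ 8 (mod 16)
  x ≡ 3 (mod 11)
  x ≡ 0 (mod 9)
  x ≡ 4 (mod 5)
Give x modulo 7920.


Product of moduli M = 16 · 11 · 9 · 5 = 7920.
Merge one congruence at a time:
  Start: x ≡ 8 (mod 16).
  Combine with x ≡ 3 (mod 11); new modulus lcm = 176.
    Write x = 8 + 16·t and substitute into x ≡ 3 (mod 11): 16·t ≡ 3 − 8 = -5 (mod 11).
    Reduce coefficients mod 11: 5·t ≡ 6 (mod 11).
    The inverse of 5 mod 11 is 9 (since 5·9 = 45 = 4·11 + 1), so t ≡ 9·6 = 54 ≡ 10 (mod 11).
    Then x = 8 + 16·10 = 168, valid modulo lcm(16, 11) = 176: x ≡ 168 (mod 176).
  Combine with x ≡ 0 (mod 9); new modulus lcm = 1584.
    Write x = 168 + 176·t and substitute into x ≡ 0 (mod 9): 176·t ≡ 0 − 168 = -168 (mod 9).
    Reduce coefficients mod 9: 5·t ≡ 3 (mod 9).
    The inverse of 5 mod 9 is 2 (since 5·2 = 10 = 1·9 + 1), so t ≡ 2·3 = 6 ≡ 6 (mod 9).
    Then x = 168 + 176·6 = 1224, valid modulo lcm(176, 9) = 1584: x ≡ 1224 (mod 1584).
  Combine with x ≡ 4 (mod 5); new modulus lcm = 7920.
    Write x = 1224 + 1584·t and substitute into x ≡ 4 (mod 5): 1584·t ≡ 4 − 1224 = -1220 (mod 5).
    Reduce coefficients mod 5: 4·t ≡ 0 (mod 5).
    The inverse of 4 mod 5 is 4 (since 4·4 = 16 = 3·5 + 1), so t ≡ 4·0 = 0 ≡ 0 (mod 5).
    Then x = 1224 + 1584·0 = 1224, valid modulo lcm(1584, 5) = 7920: x ≡ 1224 (mod 7920).
Verify against each original: 1224 mod 16 = 8, 1224 mod 11 = 3, 1224 mod 9 = 0, 1224 mod 5 = 4.

x ≡ 1224 (mod 7920).


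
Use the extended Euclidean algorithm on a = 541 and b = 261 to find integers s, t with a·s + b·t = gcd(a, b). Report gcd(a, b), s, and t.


Euclidean algorithm on (541, 261) — divide until remainder is 0:
  541 = 2 · 261 + 19
  261 = 13 · 19 + 14
  19 = 1 · 14 + 5
  14 = 2 · 5 + 4
  5 = 1 · 4 + 1
  4 = 4 · 1 + 0
gcd(541, 261) = 1.
Track Bezout coefficients alongside the remainders: start with r₀ = 541 = a·1 + b·0 (s = 1, t = 0) and r₁ = 261 = a·0 + b·1 (s = 0, t = 1); each new remainder r_{k+1} = r_{k-1} − q_k·r_k inherits s_{k+1} = s_{k-1} − q_k·s_k, t_{k+1} = t_{k-1} − q_k·t_k, so r_k = a·s_k + b·t_k at every step:
  q = 2: r = 19, s = 1 − 2·0 = 1, t = 0 − 2·1 = -2  (check: 541·1 + 261·(-2) = 19)
  q = 13: r = 14, s = 0 − 13·1 = -13, t = 1 − 13·(-2) = 27  (check: 541·(-13) + 261·27 = 14)
  q = 1: r = 5, s = 1 − 1·(-13) = 14, t = -2 − 1·27 = -29  (check: 541·14 + 261·(-29) = 5)
  q = 2: r = 4, s = -13 − 2·14 = -41, t = 27 − 2·(-29) = 85  (check: 541·(-41) + 261·85 = 4)
  q = 1: r = 1, s = 14 − 1·(-41) = 55, t = -29 − 1·85 = -114  (check: 541·55 + 261·(-114) = 1)
The row with r = 1 (the gcd) gives the Bezout coefficients s = 55, t = -114.
Result: 541 · (55) + 261 · (-114) = 1.

gcd(541, 261) = 1; s = 55, t = -114 (check: 541·55 + 261·(-114) = 1).


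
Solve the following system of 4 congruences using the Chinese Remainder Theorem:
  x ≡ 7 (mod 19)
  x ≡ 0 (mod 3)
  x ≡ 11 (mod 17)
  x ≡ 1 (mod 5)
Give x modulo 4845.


Product of moduli M = 19 · 3 · 17 · 5 = 4845.
Merge one congruence at a time:
  Start: x ≡ 7 (mod 19).
  Combine with x ≡ 0 (mod 3); new modulus lcm = 57.
    Write x = 7 + 19·t and substitute into x ≡ 0 (mod 3): 19·t ≡ 0 − 7 = -7 (mod 3).
    Reduce coefficients mod 3: 1·t ≡ 2 (mod 3).
    So t ≡ 2 (mod 3).
    Then x = 7 + 19·2 = 45, valid modulo lcm(19, 3) = 57: x ≡ 45 (mod 57).
  Combine with x ≡ 11 (mod 17); new modulus lcm = 969.
    Write x = 45 + 57·t and substitute into x ≡ 11 (mod 17): 57·t ≡ 11 − 45 = -34 (mod 17).
    Reduce coefficients mod 17: 6·t ≡ 0 (mod 17).
    The inverse of 6 mod 17 is 3 (since 6·3 = 18 = 1·17 + 1), so t ≡ 3·0 = 0 ≡ 0 (mod 17).
    Then x = 45 + 57·0 = 45, valid modulo lcm(57, 17) = 969: x ≡ 45 (mod 969).
  Combine with x ≡ 1 (mod 5); new modulus lcm = 4845.
    Write x = 45 + 969·t and substitute into x ≡ 1 (mod 5): 969·t ≡ 1 − 45 = -44 (mod 5).
    Reduce coefficients mod 5: 4·t ≡ 1 (mod 5).
    The inverse of 4 mod 5 is 4 (since 4·4 = 16 = 3·5 + 1), so t ≡ 4·1 = 4 ≡ 4 (mod 5).
    Then x = 45 + 969·4 = 3921, valid modulo lcm(969, 5) = 4845: x ≡ 3921 (mod 4845).
Verify against each original: 3921 mod 19 = 7, 3921 mod 3 = 0, 3921 mod 17 = 11, 3921 mod 5 = 1.

x ≡ 3921 (mod 4845).


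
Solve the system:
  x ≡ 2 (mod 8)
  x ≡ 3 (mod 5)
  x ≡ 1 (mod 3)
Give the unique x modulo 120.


Moduli 8, 5, 3 are pairwise coprime; by CRT there is a unique solution modulo M = 8 · 5 · 3 = 120.
Solve pairwise, accumulating the modulus:
  Start with x ≡ 2 (mod 8).
  Combine with x ≡ 3 (mod 5): since gcd(8, 5) = 1, we get a unique residue mod 40.
    Write x = 2 + 8·t and substitute into x ≡ 3 (mod 5): 8·t ≡ 3 − 2 = 1 (mod 5).
    Reduce coefficients mod 5: 3·t ≡ 1 (mod 5).
    The inverse of 3 mod 5 is 2 (since 3·2 = 6 = 1·5 + 1), so t ≡ 2·1 = 2 ≡ 2 (mod 5).
    Then x = 2 + 8·2 = 18, valid modulo lcm(8, 5) = 40: x ≡ 18 (mod 40).
  Combine with x ≡ 1 (mod 3): since gcd(40, 3) = 1, we get a unique residue mod 120.
    Write x = 18 + 40·t and substitute into x ≡ 1 (mod 3): 40·t ≡ 1 − 18 = -17 (mod 3).
    Reduce coefficients mod 3: 1·t ≡ 1 (mod 3).
    So t ≡ 1 (mod 3).
    Then x = 18 + 40·1 = 58, valid modulo lcm(40, 3) = 120: x ≡ 58 (mod 120).
Verify: 58 mod 8 = 2 ✓, 58 mod 5 = 3 ✓, 58 mod 3 = 1 ✓.

x ≡ 58 (mod 120).


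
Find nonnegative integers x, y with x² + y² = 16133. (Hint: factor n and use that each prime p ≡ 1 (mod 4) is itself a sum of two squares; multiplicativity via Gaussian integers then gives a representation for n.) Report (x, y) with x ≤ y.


Step 1: Factor n = 16133 = 13 · 17 · 73.
Step 2: Check the mod-4 condition on each prime factor: 13 ≡ 1 (mod 4), exponent 1; 17 ≡ 1 (mod 4), exponent 1; 73 ≡ 1 (mod 4), exponent 1.
All primes ≡ 3 (mod 4) appear to even exponent (or don't appear), so by the two-squares theorem n IS expressible as a sum of two squares.
Step 3: Build a representation. Here n = 13 · 17 · 73 is a product of primes ≡ 1 (mod 4). Each prime p ≡ 1 (mod 4) is itself a sum of two squares; find a² by testing p − a² for a perfect square:
  13: 13 − 1² = 12, 13 − 2² = 9 = 3² ⇒ 13 = 2² + 3².
  17: 17 − 1² = 16 = 4² ⇒ 17 = 1² + 4².
  73: 73 − 1² = 72, 73 − 2² = 69, 73 − 3² = 64 = 8² ⇒ 73 = 3² + 8².
  Combine using the Brahmagupta–Fibonacci identity (a² + b²)(c² + d²) = (ac − bd)² + (ad + bc)² = (ac + bd)² + (ad − bc)²:
  13 · 17 = 221: from (2² + 3²)(1² + 4²), take (2·1 − 3·4, 2·4 + 3·1) = (2 − 12, 8 + 3) = (-10, 11); dropping signs (only squares matter) gives (10, 11); check 10² + 11² = 100 + 121 = 221 ✓.
  221 · 73 = 16133: from (10² + 11²)(3² + 8²), take (10·3 − 11·8, 10·8 + 11·3) = (30 − 88, 80 + 33) = (-58, 113); dropping signs (only squares matter) gives (58, 113); check 58² + 113² = 3364 + 12769 = 16133 ✓.
Step 4: Order so x ≤ y and verify: 58² + 113² = 3364 + 12769 = 16133 = n. ✓

n = 16133 = 58² + 113² (one valid representation with x ≤ y).


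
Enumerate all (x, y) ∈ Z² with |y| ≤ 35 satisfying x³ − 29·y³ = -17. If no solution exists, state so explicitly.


The equation is x³ - 29y³ = -17. For fixed y, x³ = 29·y³ − 17, so a solution requires the RHS to be a perfect cube.
Strategy: iterate y from -35 to 35, compute RHS = 29·y³ − 17, and check whether it is a (positive or negative) perfect cube.
Check small values of y:
  y = 0: RHS = -17 is not a perfect cube.
  y = 1: RHS = 12 is not a perfect cube.
  y = -1: RHS = -46 is not a perfect cube.
  y = 2: RHS = 215 is not a perfect cube.
  y = -2: RHS = -249 is not a perfect cube.
  y = 3: RHS = 766 is not a perfect cube.
  y = -3: RHS = -800 is not a perfect cube.
Continuing the search up to |y| = 35 finds no solutions either.
No (x, y) in the scanned range satisfies the equation.

No integer solutions with |y| ≤ 35.


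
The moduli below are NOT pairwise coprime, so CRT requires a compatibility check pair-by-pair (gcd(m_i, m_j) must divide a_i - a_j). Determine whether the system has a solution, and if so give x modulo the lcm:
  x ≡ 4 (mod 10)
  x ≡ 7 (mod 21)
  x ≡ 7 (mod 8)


Moduli 10, 21, 8 are not pairwise coprime, so CRT works modulo lcm(m_i) when all pairwise compatibility conditions hold.
Pairwise compatibility: gcd(m_i, m_j) must divide a_i - a_j for every pair.
Merge one congruence at a time:
  Start: x ≡ 4 (mod 10).
  Combine with x ≡ 7 (mod 21): gcd(10, 21) = 1; 7 - 4 = 3, which IS divisible by 1, so compatible.
    Write x = 4 + 10·t and substitute into x ≡ 7 (mod 21): 10·t ≡ 7 − 4 = 3 (mod 21).
    The inverse of 10 mod 21 is 19 (since 10·19 = 190 = 9·21 + 1), so t ≡ 19·3 = 57 ≡ 15 (mod 21).
    Then x = 4 + 10·15 = 154, valid modulo lcm(10, 21) = 210: x ≡ 154 (mod 210).
  Combine with x ≡ 7 (mod 8): gcd(210, 8) = 2, and 7 - 154 = -147 is NOT divisible by 2.
    ⇒ system is inconsistent (no integer solution).

No solution (the system is inconsistent).


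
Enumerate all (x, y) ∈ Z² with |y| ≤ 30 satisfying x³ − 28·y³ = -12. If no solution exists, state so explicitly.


The equation is x³ - 28y³ = -12. For fixed y, x³ = 28·y³ − 12, so a solution requires the RHS to be a perfect cube.
Strategy: iterate y from -30 to 30, compute RHS = 28·y³ − 12, and check whether it is a (positive or negative) perfect cube.
Check small values of y:
  y = 0: RHS = -12 is not a perfect cube.
  y = 1: RHS = 16 is not a perfect cube.
  y = -1: RHS = -40 is not a perfect cube.
  y = 2: RHS = 212 is not a perfect cube.
  y = -2: RHS = -236 is not a perfect cube.
  y = 3: RHS = 744 is not a perfect cube.
  y = -3: RHS = -768 is not a perfect cube.
Continuing the search up to |y| = 30 finds no solutions either.
No (x, y) in the scanned range satisfies the equation.

No integer solutions with |y| ≤ 30.


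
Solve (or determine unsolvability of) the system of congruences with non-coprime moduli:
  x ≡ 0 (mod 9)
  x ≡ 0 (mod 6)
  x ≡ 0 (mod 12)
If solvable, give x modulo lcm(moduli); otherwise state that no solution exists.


Moduli 9, 6, 12 are not pairwise coprime, so CRT works modulo lcm(m_i) when all pairwise compatibility conditions hold.
Pairwise compatibility: gcd(m_i, m_j) must divide a_i - a_j for every pair.
Merge one congruence at a time:
  Start: x ≡ 0 (mod 9).
  Combine with x ≡ 0 (mod 6): gcd(9, 6) = 3; 0 - 0 = 0, which IS divisible by 3, so compatible.
    Write x = 0 + 9·t and substitute into x ≡ 0 (mod 6): 9·t ≡ 0 − 0 = 0 (mod 6).
    Divide the congruence (and modulus) by g = 3: 3·t ≡ 0 (mod 2).
    Reduce coefficients mod 2: 1·t ≡ 0 (mod 2).
    So t ≡ 0 (mod 2).
    Then x = 0 + 9·0 = 0, valid modulo lcm(9, 6) = 18: x ≡ 0 (mod 18).
  Combine with x ≡ 0 (mod 12): gcd(18, 12) = 6; 0 - 0 = 0, which IS divisible by 6, so compatible.
    Write x = 0 + 18·t and substitute into x ≡ 0 (mod 12): 18·t ≡ 0 − 0 = 0 (mod 12).
    Divide the congruence (and modulus) by g = 6: 3·t ≡ 0 (mod 2).
    Reduce coefficients mod 2: 1·t ≡ 0 (mod 2).
    So t ≡ 0 (mod 2).
    Then x = 0 + 18·0 = 0, valid modulo lcm(18, 12) = 36: x ≡ 0 (mod 36).
Verify: 0 mod 9 = 0, 0 mod 6 = 0, 0 mod 12 = 0.

x ≡ 0 (mod 36).


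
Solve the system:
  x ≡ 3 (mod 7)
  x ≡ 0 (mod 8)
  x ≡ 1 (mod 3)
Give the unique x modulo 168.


Moduli 7, 8, 3 are pairwise coprime; by CRT there is a unique solution modulo M = 7 · 8 · 3 = 168.
Solve pairwise, accumulating the modulus:
  Start with x ≡ 3 (mod 7).
  Combine with x ≡ 0 (mod 8): since gcd(7, 8) = 1, we get a unique residue mod 56.
    Write x = 3 + 7·t and substitute into x ≡ 0 (mod 8): 7·t ≡ 0 − 3 = -3 (mod 8).
    Reduce coefficients mod 8: 7·t ≡ 5 (mod 8).
    The inverse of 7 mod 8 is 7 (since 7·7 = 49 = 6·8 + 1), so t ≡ 7·5 = 35 ≡ 3 (mod 8).
    Then x = 3 + 7·3 = 24, valid modulo lcm(7, 8) = 56: x ≡ 24 (mod 56).
  Combine with x ≡ 1 (mod 3): since gcd(56, 3) = 1, we get a unique residue mod 168.
    Write x = 24 + 56·t and substitute into x ≡ 1 (mod 3): 56·t ≡ 1 − 24 = -23 (mod 3).
    Reduce coefficients mod 3: 2·t ≡ 1 (mod 3).
    The inverse of 2 mod 3 is 2 (since 2·2 = 4 = 1·3 + 1), so t ≡ 2·1 = 2 ≡ 2 (mod 3).
    Then x = 24 + 56·2 = 136, valid modulo lcm(56, 3) = 168: x ≡ 136 (mod 168).
Verify: 136 mod 7 = 3 ✓, 136 mod 8 = 0 ✓, 136 mod 3 = 1 ✓.

x ≡ 136 (mod 168).


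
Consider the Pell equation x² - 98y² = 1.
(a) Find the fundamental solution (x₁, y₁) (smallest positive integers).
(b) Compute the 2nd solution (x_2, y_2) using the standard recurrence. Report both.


Step 1: Find the fundamental solution (x₁, y₁) of x² - 98y² = 1.
  Expand √98 as a continued fraction. a₀ = ⌊√98⌋ = 9; iterate m_{k+1} = d_k·a_k − m_k, d_{k+1} = (98 − m_{k+1}²)/d_k, a_{k+1} = ⌊(a₀ + m_{k+1})/d_{k+1}⌋ (starting m₀ = 0, d₀ = 1), with convergents p_k = a_k·p_{k-1} + p_{k-2}, q_k = a_k·q_{k-1} + q_{k-2} (p₋₁ = 1, q₋₁ = 0):
  k = 0: a₀ = 9; p₀/q₀ = 9/1; p₀² − 98·q₀² = 81 − 98 = -17.
  k = 1: m = 9, d = 17, a = ⌊(9 + 9)/17⌋ = 1; p/q = (1·9 + 1)/(1·1 + 0) = 10/1; p² − 98·q² = 100 − 98 = 2.
  k = 2: m = 8, d = 2, a = ⌊(9 + 8)/2⌋ = 8; p/q = (8·10 + 9)/(8·1 + 1) = 89/9; p² − 98·q² = 7921 − 7938 = -17.
  k = 3: m = 8, d = 17, a = ⌊(9 + 8)/17⌋ = 1; p/q = (1·89 + 10)/(1·9 + 1) = 99/10; p² − 98·q² = 9801 − 9800 = 1.
  The first convergent with p² − 98·q² = 1 gives the fundamental solution (x₁, y₁) = (99, 10).
Step 2: Apply the recurrence (x_{n+1}, y_{n+1}) = (x₁x_n + 98y₁y_n, x₁y_n + y₁x_n) repeatedly.
  From (x_1, y_1) = (99, 10): x_2 = 99·99 + 98·10·10 = 19601; y_2 = 99·10 + 10·99 = 1980.
Step 3: Verify x_2² - 98·y_2² = 384199201 - 384199200 = 1 (should be 1). ✓

(x_1, y_1) = (99, 10); (x_2, y_2) = (19601, 1980).


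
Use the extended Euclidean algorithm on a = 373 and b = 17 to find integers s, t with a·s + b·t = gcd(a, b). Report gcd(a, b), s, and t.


Euclidean algorithm on (373, 17) — divide until remainder is 0:
  373 = 21 · 17 + 16
  17 = 1 · 16 + 1
  16 = 16 · 1 + 0
gcd(373, 17) = 1.
Track Bezout coefficients alongside the remainders: start with r₀ = 373 = a·1 + b·0 (s = 1, t = 0) and r₁ = 17 = a·0 + b·1 (s = 0, t = 1); each new remainder r_{k+1} = r_{k-1} − q_k·r_k inherits s_{k+1} = s_{k-1} − q_k·s_k, t_{k+1} = t_{k-1} − q_k·t_k, so r_k = a·s_k + b·t_k at every step:
  q = 21: r = 16, s = 1 − 21·0 = 1, t = 0 − 21·1 = -21  (check: 373·1 + 17·(-21) = 16)
  q = 1: r = 1, s = 0 − 1·1 = -1, t = 1 − 1·(-21) = 22  (check: 373·(-1) + 17·22 = 1)
The row with r = 1 (the gcd) gives the Bezout coefficients s = -1, t = 22.
Result: 373 · (-1) + 17 · (22) = 1.

gcd(373, 17) = 1; s = -1, t = 22 (check: 373·(-1) + 17·22 = 1).


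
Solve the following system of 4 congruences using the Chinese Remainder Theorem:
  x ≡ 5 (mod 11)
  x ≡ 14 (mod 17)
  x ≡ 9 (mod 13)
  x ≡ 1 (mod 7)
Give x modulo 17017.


Product of moduli M = 11 · 17 · 13 · 7 = 17017.
Merge one congruence at a time:
  Start: x ≡ 5 (mod 11).
  Combine with x ≡ 14 (mod 17); new modulus lcm = 187.
    Write x = 5 + 11·t and substitute into x ≡ 14 (mod 17): 11·t ≡ 14 − 5 = 9 (mod 17).
    The inverse of 11 mod 17 is 14 (since 11·14 = 154 = 9·17 + 1), so t ≡ 14·9 = 126 ≡ 7 (mod 17).
    Then x = 5 + 11·7 = 82, valid modulo lcm(11, 17) = 187: x ≡ 82 (mod 187).
  Combine with x ≡ 9 (mod 13); new modulus lcm = 2431.
    Write x = 82 + 187·t and substitute into x ≡ 9 (mod 13): 187·t ≡ 9 − 82 = -73 (mod 13).
    Reduce coefficients mod 13: 5·t ≡ 5 (mod 13).
    The inverse of 5 mod 13 is 8 (since 5·8 = 40 = 3·13 + 1), so t ≡ 8·5 = 40 ≡ 1 (mod 13).
    Then x = 82 + 187·1 = 269, valid modulo lcm(187, 13) = 2431: x ≡ 269 (mod 2431).
  Combine with x ≡ 1 (mod 7); new modulus lcm = 17017.
    Write x = 269 + 2431·t and substitute into x ≡ 1 (mod 7): 2431·t ≡ 1 − 269 = -268 (mod 7).
    Reduce coefficients mod 7: 2·t ≡ 5 (mod 7).
    The inverse of 2 mod 7 is 4 (since 2·4 = 8 = 1·7 + 1), so t ≡ 4·5 = 20 ≡ 6 (mod 7).
    Then x = 269 + 2431·6 = 14855, valid modulo lcm(2431, 7) = 17017: x ≡ 14855 (mod 17017).
Verify against each original: 14855 mod 11 = 5, 14855 mod 17 = 14, 14855 mod 13 = 9, 14855 mod 7 = 1.

x ≡ 14855 (mod 17017).


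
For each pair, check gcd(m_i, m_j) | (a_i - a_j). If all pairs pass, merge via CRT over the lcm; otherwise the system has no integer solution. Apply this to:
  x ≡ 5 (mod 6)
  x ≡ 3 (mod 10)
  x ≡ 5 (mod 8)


Moduli 6, 10, 8 are not pairwise coprime, so CRT works modulo lcm(m_i) when all pairwise compatibility conditions hold.
Pairwise compatibility: gcd(m_i, m_j) must divide a_i - a_j for every pair.
Merge one congruence at a time:
  Start: x ≡ 5 (mod 6).
  Combine with x ≡ 3 (mod 10): gcd(6, 10) = 2; 3 - 5 = -2, which IS divisible by 2, so compatible.
    Write x = 5 + 6·t and substitute into x ≡ 3 (mod 10): 6·t ≡ 3 − 5 = -2 (mod 10).
    Divide the congruence (and modulus) by g = 2: 3·t ≡ -1 (mod 5).
    Reduce coefficients mod 5: 3·t ≡ 4 (mod 5).
    The inverse of 3 mod 5 is 2 (since 3·2 = 6 = 1·5 + 1), so t ≡ 2·4 = 8 ≡ 3 (mod 5).
    Then x = 5 + 6·3 = 23, valid modulo lcm(6, 10) = 30: x ≡ 23 (mod 30).
  Combine with x ≡ 5 (mod 8): gcd(30, 8) = 2; 5 - 23 = -18, which IS divisible by 2, so compatible.
    Write x = 23 + 30·t and substitute into x ≡ 5 (mod 8): 30·t ≡ 5 − 23 = -18 (mod 8).
    Divide the congruence (and modulus) by g = 2: 15·t ≡ -9 (mod 4).
    Reduce coefficients mod 4: 3·t ≡ 3 (mod 4).
    The inverse of 3 mod 4 is 3 (since 3·3 = 9 = 2·4 + 1), so t ≡ 3·3 = 9 ≡ 1 (mod 4).
    Then x = 23 + 30·1 = 53, valid modulo lcm(30, 8) = 120: x ≡ 53 (mod 120).
Verify: 53 mod 6 = 5, 53 mod 10 = 3, 53 mod 8 = 5.

x ≡ 53 (mod 120).


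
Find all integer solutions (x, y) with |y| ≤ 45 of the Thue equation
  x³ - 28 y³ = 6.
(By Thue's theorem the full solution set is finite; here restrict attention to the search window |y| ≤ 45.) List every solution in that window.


The equation is x³ - 28y³ = 6. For fixed y, x³ = 28·y³ + 6, so a solution requires the RHS to be a perfect cube.
Strategy: iterate y from -45 to 45, compute RHS = 28·y³ + 6, and check whether it is a (positive or negative) perfect cube.
Check small values of y:
  y = 0: RHS = 6 is not a perfect cube.
  y = 1: RHS = 34 is not a perfect cube.
  y = -1: RHS = -22 is not a perfect cube.
  y = 2: RHS = 230 is not a perfect cube.
  y = -2: RHS = -218 is not a perfect cube.
  y = 3: RHS = 762 is not a perfect cube.
  y = -3: RHS = -750 is not a perfect cube.
Continuing the search up to |y| = 45 finds no solutions either.
No (x, y) in the scanned range satisfies the equation.

No integer solutions with |y| ≤ 45.


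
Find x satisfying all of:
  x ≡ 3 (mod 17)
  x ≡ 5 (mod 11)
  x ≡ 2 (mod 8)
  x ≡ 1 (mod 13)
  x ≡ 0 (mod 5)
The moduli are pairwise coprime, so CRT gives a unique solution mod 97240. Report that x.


Product of moduli M = 17 · 11 · 8 · 13 · 5 = 97240.
Merge one congruence at a time:
  Start: x ≡ 3 (mod 17).
  Combine with x ≡ 5 (mod 11); new modulus lcm = 187.
    Write x = 3 + 17·t and substitute into x ≡ 5 (mod 11): 17·t ≡ 5 − 3 = 2 (mod 11).
    Reduce coefficients mod 11: 6·t ≡ 2 (mod 11).
    The inverse of 6 mod 11 is 2 (since 6·2 = 12 = 1·11 + 1), so t ≡ 2·2 = 4 ≡ 4 (mod 11).
    Then x = 3 + 17·4 = 71, valid modulo lcm(17, 11) = 187: x ≡ 71 (mod 187).
  Combine with x ≡ 2 (mod 8); new modulus lcm = 1496.
    Write x = 71 + 187·t and substitute into x ≡ 2 (mod 8): 187·t ≡ 2 − 71 = -69 (mod 8).
    Reduce coefficients mod 8: 3·t ≡ 3 (mod 8).
    The inverse of 3 mod 8 is 3 (since 3·3 = 9 = 1·8 + 1), so t ≡ 3·3 = 9 ≡ 1 (mod 8).
    Then x = 71 + 187·1 = 258, valid modulo lcm(187, 8) = 1496: x ≡ 258 (mod 1496).
  Combine with x ≡ 1 (mod 13); new modulus lcm = 19448.
    Write x = 258 + 1496·t and substitute into x ≡ 1 (mod 13): 1496·t ≡ 1 − 258 = -257 (mod 13).
    Reduce coefficients mod 13: 1·t ≡ 3 (mod 13).
    So t ≡ 3 (mod 13).
    Then x = 258 + 1496·3 = 4746, valid modulo lcm(1496, 13) = 19448: x ≡ 4746 (mod 19448).
  Combine with x ≡ 0 (mod 5); new modulus lcm = 97240.
    Write x = 4746 + 19448·t and substitute into x ≡ 0 (mod 5): 19448·t ≡ 0 − 4746 = -4746 (mod 5).
    Reduce coefficients mod 5: 3·t ≡ 4 (mod 5).
    The inverse of 3 mod 5 is 2 (since 3·2 = 6 = 1·5 + 1), so t ≡ 2·4 = 8 ≡ 3 (mod 5).
    Then x = 4746 + 19448·3 = 63090, valid modulo lcm(19448, 5) = 97240: x ≡ 63090 (mod 97240).
Verify against each original: 63090 mod 17 = 3, 63090 mod 11 = 5, 63090 mod 8 = 2, 63090 mod 13 = 1, 63090 mod 5 = 0.

x ≡ 63090 (mod 97240).


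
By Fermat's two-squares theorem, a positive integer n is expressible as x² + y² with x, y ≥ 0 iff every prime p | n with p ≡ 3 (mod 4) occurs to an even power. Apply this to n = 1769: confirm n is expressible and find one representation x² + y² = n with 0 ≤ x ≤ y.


Step 1: Factor n = 1769 = 29 · 61.
Step 2: Check the mod-4 condition on each prime factor: 29 ≡ 1 (mod 4), exponent 1; 61 ≡ 1 (mod 4), exponent 1.
All primes ≡ 3 (mod 4) appear to even exponent (or don't appear), so by the two-squares theorem n IS expressible as a sum of two squares.
Step 3: Build a representation. Here n = 29 · 61 is a product of primes ≡ 1 (mod 4). Each prime p ≡ 1 (mod 4) is itself a sum of two squares; find a² by testing p − a² for a perfect square:
  29: 29 − 1² = 28, 29 − 2² = 25 = 5² ⇒ 29 = 2² + 5².
  61: 61 − 1² = 60, 61 − 2² = 57, 61 − 3² = 52, 61 − 4² = 45, 61 − 5² = 36 = 6² ⇒ 61 = 5² + 6².
  Combine using the Brahmagupta–Fibonacci identity (a² + b²)(c² + d²) = (ac − bd)² + (ad + bc)² = (ac + bd)² + (ad − bc)²:
  29 · 61 = 1769: from (2² + 5²)(5² + 6²), take (2·5 − 5·6, 2·6 + 5·5) = (10 − 30, 12 + 25) = (-20, 37); dropping signs (only squares matter) gives (20, 37); check 20² + 37² = 400 + 1369 = 1769 ✓.
Step 4: Order so x ≤ y and verify: 20² + 37² = 400 + 1369 = 1769 = n. ✓

n = 1769 = 20² + 37² (one valid representation with x ≤ y).


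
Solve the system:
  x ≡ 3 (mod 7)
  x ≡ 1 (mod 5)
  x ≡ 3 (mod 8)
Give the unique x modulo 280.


Moduli 7, 5, 8 are pairwise coprime; by CRT there is a unique solution modulo M = 7 · 5 · 8 = 280.
Solve pairwise, accumulating the modulus:
  Start with x ≡ 3 (mod 7).
  Combine with x ≡ 1 (mod 5): since gcd(7, 5) = 1, we get a unique residue mod 35.
    Write x = 3 + 7·t and substitute into x ≡ 1 (mod 5): 7·t ≡ 1 − 3 = -2 (mod 5).
    Reduce coefficients mod 5: 2·t ≡ 3 (mod 5).
    The inverse of 2 mod 5 is 3 (since 2·3 = 6 = 1·5 + 1), so t ≡ 3·3 = 9 ≡ 4 (mod 5).
    Then x = 3 + 7·4 = 31, valid modulo lcm(7, 5) = 35: x ≡ 31 (mod 35).
  Combine with x ≡ 3 (mod 8): since gcd(35, 8) = 1, we get a unique residue mod 280.
    Write x = 31 + 35·t and substitute into x ≡ 3 (mod 8): 35·t ≡ 3 − 31 = -28 (mod 8).
    Reduce coefficients mod 8: 3·t ≡ 4 (mod 8).
    The inverse of 3 mod 8 is 3 (since 3·3 = 9 = 1·8 + 1), so t ≡ 3·4 = 12 ≡ 4 (mod 8).
    Then x = 31 + 35·4 = 171, valid modulo lcm(35, 8) = 280: x ≡ 171 (mod 280).
Verify: 171 mod 7 = 3 ✓, 171 mod 5 = 1 ✓, 171 mod 8 = 3 ✓.

x ≡ 171 (mod 280).


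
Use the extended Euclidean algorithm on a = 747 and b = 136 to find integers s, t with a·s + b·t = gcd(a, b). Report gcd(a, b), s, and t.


Euclidean algorithm on (747, 136) — divide until remainder is 0:
  747 = 5 · 136 + 67
  136 = 2 · 67 + 2
  67 = 33 · 2 + 1
  2 = 2 · 1 + 0
gcd(747, 136) = 1.
Track Bezout coefficients alongside the remainders: start with r₀ = 747 = a·1 + b·0 (s = 1, t = 0) and r₁ = 136 = a·0 + b·1 (s = 0, t = 1); each new remainder r_{k+1} = r_{k-1} − q_k·r_k inherits s_{k+1} = s_{k-1} − q_k·s_k, t_{k+1} = t_{k-1} − q_k·t_k, so r_k = a·s_k + b·t_k at every step:
  q = 5: r = 67, s = 1 − 5·0 = 1, t = 0 − 5·1 = -5  (check: 747·1 + 136·(-5) = 67)
  q = 2: r = 2, s = 0 − 2·1 = -2, t = 1 − 2·(-5) = 11  (check: 747·(-2) + 136·11 = 2)
  q = 33: r = 1, s = 1 − 33·(-2) = 67, t = -5 − 33·11 = -368  (check: 747·67 + 136·(-368) = 1)
The row with r = 1 (the gcd) gives the Bezout coefficients s = 67, t = -368.
Result: 747 · (67) + 136 · (-368) = 1.

gcd(747, 136) = 1; s = 67, t = -368 (check: 747·67 + 136·(-368) = 1).
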